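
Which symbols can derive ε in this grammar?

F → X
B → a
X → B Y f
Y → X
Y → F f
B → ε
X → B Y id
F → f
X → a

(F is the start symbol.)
{ 'B' }

A non-terminal is nullable if it can derive ε (the empty string): either it has an ε-production, or it has a production whose right-hand side consists entirely of nullable non-terminals.

ε-productions: B → ε
So B is immediately nullable.
No further non-terminal can be added: every production for the remaining non-terminals contains a terminal or a non-nullable non-terminal.
Nullable = { 'B' }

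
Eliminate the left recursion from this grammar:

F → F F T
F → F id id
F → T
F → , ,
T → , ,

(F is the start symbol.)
F → T F'
F → , , F'
F' → F T F'
F' → id id F'
F' → ε
T → , ,

F is directly left-recursive. The standard transformation for
  A → A α₁ | ... | A α_m | β₁ | ... | β_n
is
  A  → β₁ A' | ... | β_n A'
  A' → α₁ A' | ... | α_m A' | ε

F → T becomes F → T F'
F → , , becomes F → , , F'
F → F F T becomes F' → F T F'
F → F id id becomes F' → id id F'
Add F' → ε

Productions for other non-terminals are unchanged:
  T → , ,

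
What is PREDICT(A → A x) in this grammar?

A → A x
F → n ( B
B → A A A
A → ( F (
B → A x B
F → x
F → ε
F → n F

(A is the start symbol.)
PREDICT(A → A x) = (FIRST(RHS) \ {ε}) ∪ (FOLLOW(A) if ε ∈ FIRST(RHS), i.e. RHS ⇒* ε)
FIRST(A) = { '(' }
FIRST(A x) = { '(' }
ε ∉ FIRST(A x), so FOLLOW(A) is not added.
PREDICT(A → A x) = { '(' }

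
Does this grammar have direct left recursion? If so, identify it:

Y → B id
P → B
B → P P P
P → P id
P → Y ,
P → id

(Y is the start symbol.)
Y → B id: starts with B
P → B: starts with B
B → P P P: starts with P
P → P id: LEFT RECURSIVE (starts with P)
P → Y ,: starts with Y
P → id: starts with id

The grammar has direct left recursion on: P.

Answer: Yes, P is left-recursive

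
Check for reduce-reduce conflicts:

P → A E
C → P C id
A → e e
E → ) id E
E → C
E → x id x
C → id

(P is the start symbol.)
No reduce-reduce conflicts

A reduce-reduce conflict occurs when an LR(0) state has two complete items [A → α .] and [B → β .] — both call for a reduction, and with no lookahead the parser cannot choose between them.

Augment with P' → P and build the canonical LR(0) collection (I0 = CLOSURE({[P' → . P]}), then GOTO on every symbol after a dot until no new states appear). It has 17 states:
  I0: { [A → . e e], [P → . A E], [P' → . P] }  — shift
  I1: { [A → . e e], [C → . P C id], [C → . id], [E → . ) id E], [E → . C], [E → . x id x], [P → . A E], [P → A . E] }  — shift
  I2: { [P' → P .] }  — accept
  I3: { [A → e . e] }  — shift
  I4: { [A → e e .] }  — reduce
  I5: { [E → ) . id E] }  — shift
  I6: { [E → C .] }  — reduce
  I7: { [P → A E .] }  — reduce
  I8: { [A → . e e], [C → . P C id], [C → . id], [C → P . C id], [P → . A E] }  — shift
  I9: { [C → id .] }  — reduce
  I10: { [E → x . id x] }  — shift
  I11: { [E → x id . x] }  — shift
  I12: { [E → x id x .] }  — reduce
  I13: { [C → P C . id] }  — shift
  I14: { [C → P C id .] }  — reduce
  I15: { [A → . e e], [C → . P C id], [C → . id], [E → ) id . E], [E → . ) id E], [E → . C], [E → . x id x], [P → . A E] }  — shift
  I16: { [E → ) id E .] }  — reduce

No state contains more than one complete item.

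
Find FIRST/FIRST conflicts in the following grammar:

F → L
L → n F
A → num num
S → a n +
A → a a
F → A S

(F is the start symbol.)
A FIRST/FIRST conflict occurs when two productions N → α and N → β for the same non-terminal have FIRST(α) ∩ FIRST(β) ≠ ∅ (with ε ∈ FIRST of a nullable right-hand side, so two nullable alternatives also conflict).

FIRST sets of the non-terminals at (or reachable through a nullable prefix from) the front of some alternative:
  FIRST(L) = { 'n' }
  FIRST(A) = { 'a', 'num' }

Productions for F:
  F → L: FIRST = { 'n' }
  F → A S: FIRST = { 'a', 'num' }
Productions for A:
  A → num num: FIRST = { 'num' }
  A → a a: FIRST = { 'a' }
L, S have only one production, so no FIRST/FIRST conflict is possible there.

All alternatives of each non-terminal have pairwise disjoint FIRST sets.

Answer: No FIRST/FIRST conflicts.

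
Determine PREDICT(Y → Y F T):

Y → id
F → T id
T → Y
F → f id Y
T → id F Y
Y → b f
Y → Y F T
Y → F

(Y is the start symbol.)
PREDICT(Y → Y F T) = (FIRST(RHS) \ {ε}) ∪ (FOLLOW(Y) if ε ∈ FIRST(RHS), i.e. RHS ⇒* ε)
FIRST(Y) = { 'b', 'f', 'id' }
FIRST(Y F T) = { 'b', 'f', 'id' }
ε ∉ FIRST(Y F T), so FOLLOW(Y) is not added.
PREDICT(Y → Y F T) = { 'b', 'f', 'id' }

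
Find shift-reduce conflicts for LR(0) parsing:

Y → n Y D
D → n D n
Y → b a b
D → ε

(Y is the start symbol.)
Augment with Y' → Y and build the canonical LR(0) collection (I0 = CLOSURE({[Y' → . Y]}), then GOTO on every symbol after a dot until no new states appear). It has 11 states:
  I0: { [Y → . b a b], [Y → . n Y D], [Y' → . Y] }  — shift
  I1: { [Y' → Y .] }  — accept
  I2: { [Y → b . a b] }  — shift
  I3: { [Y → . b a b], [Y → . n Y D], [Y → n . Y D] }  — shift
  I4: { [D → . n D n], [D → .], [Y → n Y . D] }  — shift, reduce
  I5: { [Y → n Y D .] }  — reduce
  I6: { [D → . n D n], [D → .], [D → n . D n] }  — shift, reduce
  I7: { [D → n D . n] }  — shift
  I8: { [D → n D n .] }  — reduce
  I9: { [Y → b a . b] }  — shift
  I10: { [Y → b a b .] }  — reduce

I4 contains reduce item [D → .] and shift item [D → . n D n] — shift-reduce conflict.
I6 contains reduce item [D → .] and shift item [D → . n D n] — shift-reduce conflict.

Answer: Yes — I4: [D → .] vs [D → . n D n]; I6: [D → .] vs [D → . n D n]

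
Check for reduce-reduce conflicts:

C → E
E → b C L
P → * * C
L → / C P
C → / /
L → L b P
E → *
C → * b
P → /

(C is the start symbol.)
A reduce-reduce conflict occurs when an LR(0) state has two complete items [A → α .] and [B → β .] — both call for a reduction, and with no lookahead the parser cannot choose between them.

Augment with C' → C and build the canonical LR(0) collection (I0 = CLOSURE({[C' → . C]}), then GOTO on every symbol after a dot until no new states appear). It has 19 states:
  I0: { [C → . * b], [C → . / /], [C → . E], [C' → . C], [E → . *], [E → . b C L] }  — shift
  I1: { [C → * . b], [E → * .] }  — shift, reduce
  I2: { [C → / . /] }  — shift
  I3: { [C' → C .] }  — accept
  I4: { [C → E .] }  — reduce
  I5: { [C → . * b], [C → . / /], [C → . E], [E → . *], [E → . b C L], [E → b . C L] }  — shift
  I6: { [E → b C . L], [L → . / C P], [L → . L b P] }  — shift
  I7: { [C → . * b], [C → . / /], [C → . E], [E → . *], [E → . b C L], [L → / . C P] }  — shift
  I8: { [E → b C L .], [L → L . b P] }  — shift, reduce
  I9: { [L → L b . P], [P → . * * C], [P → . /] }  — shift
  I10: { [P → * . * C] }  — shift
  I11: { [P → / .] }  — reduce
  I12: { [L → L b P .] }  — reduce
  I13: { [C → . * b], [C → . / /], [C → . E], [E → . *], [E → . b C L], [P → * * . C] }  — shift
  I14: { [P → * * C .] }  — reduce
  I15: { [L → / C . P], [P → . * * C], [P → . /] }  — shift
  I16: { [L → / C P .] }  — reduce
  I17: { [C → / / .] }  — reduce
  I18: { [C → * b .] }  — reduce

No state contains more than one complete item.

Answer: No reduce-reduce conflicts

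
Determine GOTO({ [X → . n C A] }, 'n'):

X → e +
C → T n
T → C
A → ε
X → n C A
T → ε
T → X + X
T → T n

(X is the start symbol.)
{ [C → . T n], [T → . C], [T → . T n], [T → . X + X], [T → .], [X → . e +], [X → . n C A], [X → n . C A] }

GOTO(I, 'n') = CLOSURE({ [A → αX.β] : [A → α.Xβ] ∈ I, X = 'n' })

Items with dot before 'n', with the dot advanced:
  [X → . n C A] → [X → n . C A]
Closure of the advanced items:
  [X → n . C A] has the dot before C: add [C → . T n]
  [C → . T n] has the dot before T: add [T → . C], [T → .], [T → . X + X], [T → . T n]
  [T → . X + X] has the dot before X: add [X → . e +], [X → . n C A]

GOTO = { [C → . T n], [T → . C], [T → . T n], [T → . X + X], [T → .], [X → . e +], [X → . n C A], [X → n . C A] }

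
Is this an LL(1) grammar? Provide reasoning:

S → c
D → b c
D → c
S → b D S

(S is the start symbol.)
Yes, the grammar is LL(1).

A grammar is LL(1) if for each non-terminal N with multiple productions, the predict sets of those productions are pairwise disjoint, where PREDICT(N → α) = (FIRST(α) \ {ε}) ∪ (FOLLOW(N) if α ⇒* ε).

For S:
  PREDICT(S → c) = { 'c' }
  PREDICT(S → b D S) = { 'b' }
For D:
  PREDICT(D → b c) = { 'b' }
  PREDICT(D → c) = { 'c' }

All predict sets are disjoint. The grammar IS LL(1).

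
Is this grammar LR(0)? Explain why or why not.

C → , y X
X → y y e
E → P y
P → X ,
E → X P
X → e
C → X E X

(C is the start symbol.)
Augment with C' → C and build the canonical LR(0) collection (I0 = CLOSURE({[C' → . C]}), then GOTO on every symbol after a dot until no new states appear). It has 18 states:
  I0: { [C → . , y X], [C → . X E X], [C' → . C], [X → . e], [X → . y y e] }  — shift
  I1: { [C → , . y X] }  — shift
  I2: { [C' → C .] }  — accept
  I3: { [C → X . E X], [E → . P y], [E → . X P], [P → . X ,], [X → . e], [X → . y y e] }  — shift
  I4: { [X → e .] }  — reduce
  I5: { [X → y . y e] }  — shift
  I6: { [X → y y . e] }  — shift
  I7: { [X → y y e .] }  — reduce
  I8: { [C → X E . X], [X → . e], [X → . y y e] }  — shift
  I9: { [E → P . y] }  — shift
  I10: { [E → X . P], [P → . X ,], [P → X . ,], [X → . e], [X → . y y e] }  — shift
  I11: { [P → X , .] }  — reduce
  I12: { [E → X P .] }  — reduce
  I13: { [P → X . ,] }  — shift
  I14: { [E → P y .] }  — reduce
  I15: { [C → X E X .] }  — reduce
  I16: { [C → , y . X], [X → . e], [X → . y y e] }  — shift
  I17: { [C → , y X .] }  — reduce

Every state is either a pure shift/goto state or contains exactly one complete item and nothing to shift — no conflicts. The grammar is LR(0).

Answer: Yes, the grammar is LR(0)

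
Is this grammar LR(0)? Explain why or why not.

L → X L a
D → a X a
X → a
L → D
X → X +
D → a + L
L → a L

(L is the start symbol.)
Augment with L' → L and build the canonical LR(0) collection (I0 = CLOSURE({[L' → . L]}), then GOTO on every symbol after a dot until no new states appear). It has 13 states:
  I0: { [D → . a + L], [D → . a X a], [L → . D], [L → . X L a], [L → . a L], [L' → . L], [X → . X +], [X → . a] }  — shift
  I1: { [L → D .] }  — reduce
  I2: { [L' → L .] }  — accept
  I3: { [D → . a + L], [D → . a X a], [L → . D], [L → . X L a], [L → . a L], [L → X . L a], [X → . X +], [X → . a], [X → X . +] }  — shift
  I4: { [D → . a + L], [D → . a X a], [D → a . + L], [D → a . X a], [L → . D], [L → . X L a], [L → . a L], [L → a . L], [X → . X +], [X → . a], [X → a .] }  — shift, reduce
  I5: { [D → . a + L], [D → . a X a], [D → a + . L], [L → . D], [L → . X L a], [L → . a L], [X → . X +], [X → . a] }  — shift
  I6: { [L → a L .] }  — reduce
  I7: { [D → . a + L], [D → . a X a], [D → a X . a], [L → . D], [L → . X L a], [L → . a L], [L → X . L a], [X → . X +], [X → . a], [X → X . +] }  — shift
  I8: { [X → X + .] }  — reduce
  I9: { [L → X L . a] }  — shift
  I10: { [D → . a + L], [D → . a X a], [D → a . + L], [D → a . X a], [D → a X a .], [L → . D], [L → . X L a], [L → . a L], [L → a . L], [X → . X +], [X → . a], [X → a .] }  — shift, 2 reduces
  I11: { [L → X L a .] }  — reduce
  I12: { [D → a + L .] }  — reduce

Conflict in state I4:
  Shift-reduce conflict between [X → a .] and [D → . a + L]
So the grammar is NOT LR(0).

Answer: No. Shift-reduce conflict between [X → a .] and [D → . a + L]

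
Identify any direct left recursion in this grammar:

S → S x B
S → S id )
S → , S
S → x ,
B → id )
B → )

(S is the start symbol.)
Yes, S is left-recursive

S → S x B: LEFT RECURSIVE (starts with S)
S → S id ): LEFT RECURSIVE (starts with S)
S → , S: starts with ','
S → x ,: starts with x
B → id ): starts with id
B → ): starts with ')'

The grammar has direct left recursion on: S.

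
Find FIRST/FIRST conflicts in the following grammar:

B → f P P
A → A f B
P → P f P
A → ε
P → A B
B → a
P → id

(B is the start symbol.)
A FIRST/FIRST conflict occurs when two productions N → α and N → β for the same non-terminal have FIRST(α) ∩ FIRST(β) ≠ ∅ (with ε ∈ FIRST of a nullable right-hand side, so two nullable alternatives also conflict).

FIRST sets of the non-terminals at (or reachable through a nullable prefix from) the front of some alternative:
  FIRST(A) = { 'f', ε }
  FIRST(P) = { 'a', 'f', 'id' }
  FIRST(B) = { 'a', 'f' }

Productions for B:
  B → f P P: FIRST = { 'f' }
  B → a: FIRST = { 'a' }
Productions for A:
  A → A f B: FIRST = { 'f' }
  A → ε: FIRST = { ε }
Productions for P:
  P → P f P: FIRST = { 'a', 'f', 'id' }
  P → A B: FIRST = { 'a', 'f' }
  P → id: FIRST = { 'id' }

Conflict for P: P → P f P and P → A B
  Overlap: { 'a', 'f' }
Conflict for P: P → P f P and P → id
  Overlap: { 'id' }

Answer: Yes. P → P f P / P → A B on { 'a', 'f' }; P → P f P / P → id on { 'id' }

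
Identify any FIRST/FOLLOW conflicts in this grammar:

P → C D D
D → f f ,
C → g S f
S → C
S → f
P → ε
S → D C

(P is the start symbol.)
A FIRST/FOLLOW conflict occurs when a non-terminal N has a nullable alternative N → β (β ⇒* ε) and another alternative N → α with FIRST(α) ∩ FOLLOW(N) ≠ ∅: on such a lookahead the parser cannot decide between expanding α and letting N vanish via β.

Nullable non-terminals: P.
FIRST sets used below: FIRST(C) = { 'g' }

P: nullable alternative(s) P → ε; FOLLOW(P) = { $ }
  P → C D D: FIRST \ {ε} = { 'g' } — disjoint from FOLLOW(P)
  P → ε: FIRST \ {ε} = { } — this is the only nullable alternative, skip

C, D, S have no nullable alternative, so no FIRST/FOLLOW check is needed there.

No FIRST/FOLLOW conflicts found.

Answer: No FIRST/FOLLOW conflicts.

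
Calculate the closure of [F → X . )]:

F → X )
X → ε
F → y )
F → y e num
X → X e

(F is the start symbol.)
{ [F → X . )] }

To compute CLOSURE, for each item [A → α.Bβ] where B is a non-terminal, add [B → .γ] for all productions B → γ; repeat for the newly added items until nothing changes.

Start with: [F → X . )]
The dot precedes the terminal ')', so nothing is added.

CLOSURE = { [F → X . )] }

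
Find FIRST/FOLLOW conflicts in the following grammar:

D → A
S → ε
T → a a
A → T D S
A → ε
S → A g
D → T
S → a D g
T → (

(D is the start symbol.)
A FIRST/FOLLOW conflict occurs when a non-terminal N has a nullable alternative N → β (β ⇒* ε) and another alternative N → α with FIRST(α) ∩ FOLLOW(N) ≠ ∅: on such a lookahead the parser cannot decide between expanding α and letting N vanish via β.

Nullable non-terminals: A, D, S.
FIRST sets used below: FIRST(T) = { '(', 'a' }, FIRST(A) = { '(', 'a', ε }

A: nullable alternative(s) A → ε; FOLLOW(A) = { $, '(', 'a', 'g' }
  A → T D S: FIRST \ {ε} = { '(', 'a' } — overlaps FOLLOW(A) on { '(', 'a' }: CONFLICT
  A → ε: FIRST \ {ε} = { } — this is the only nullable alternative, skip

D: nullable alternative(s) D → A; FOLLOW(D) = { $, '(', 'a', 'g' }
  D → A: FIRST \ {ε} = { '(', 'a' } — this is the only nullable alternative, skip
  D → T: FIRST \ {ε} = { '(', 'a' } — overlaps FOLLOW(D) on { '(', 'a' }: CONFLICT

S: nullable alternative(s) S → ε; FOLLOW(S) = { $, '(', 'a', 'g' }
  S → ε: FIRST \ {ε} = { } — this is the only nullable alternative, skip
  S → A g: FIRST \ {ε} = { '(', 'a', 'g' } — overlaps FOLLOW(S) on { '(', 'a', 'g' }: CONFLICT
  S → a D g: FIRST \ {ε} = { 'a' } — overlaps FOLLOW(S) on { 'a' }: CONFLICT

T has no nullable alternative, so no FIRST/FOLLOW check is needed there.

So the grammar has 4 FIRST/FOLLOW conflicts (marked CONFLICT above).

Answer: Yes. D → T with FOLLOW(D) on { '(', 'a' }; S → A g with FOLLOW(S) on { '(', 'a', 'g' }; S → a D g with FOLLOW(S) on { 'a' }; A → T D S with FOLLOW(A) on { '(', 'a' }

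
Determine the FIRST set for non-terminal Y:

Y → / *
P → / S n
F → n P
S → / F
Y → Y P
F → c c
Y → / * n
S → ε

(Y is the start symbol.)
{ '/' }

To compute FIRST(Y), examine every production with Y on the left-hand side, reading each right-hand side left to right until a non-nullable symbol is reached.

From Y → / *:
  - '/' is a terminal: add '/' and stop
From Y → Y P:
  - Y is the symbol being defined: contributes nothing new
    Y is not nullable, so stop
From Y → / * n:
  - '/' is a terminal: add '/' and stop

Collecting: FIRST(Y) = { '/' }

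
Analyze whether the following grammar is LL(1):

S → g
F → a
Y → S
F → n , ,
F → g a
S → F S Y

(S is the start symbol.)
No. Predict set conflict for S: { 'g' }

Relevant sets:
  FIRST(F) = { 'a', 'g', 'n' }

For S:
  PREDICT(S → g) = { 'g' }
  PREDICT(S → F S Y) = { 'a', 'g', 'n' }
For F:
  PREDICT(F → a) = { 'a' }
  PREDICT(F → n ',' ',') = { 'n' }
  PREDICT(F → g a) = { 'g' }
Y has a single production, so nothing to check there.

Conflict found: Predict set conflict for S: { 'g' }
The grammar is NOT LL(1).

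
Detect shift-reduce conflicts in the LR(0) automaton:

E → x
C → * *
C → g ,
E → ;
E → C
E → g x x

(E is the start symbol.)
A shift-reduce conflict occurs when an LR(0) state has both:
  - a complete (reduce) item [A → α .] (dot at the end), and
  - a shift item [B → β . c γ] (dot before a terminal).

Augment with E' → E and build the canonical LR(0) collection (I0 = CLOSURE({[E' → . E]}), then GOTO on every symbol after a dot until no new states appear). It has 11 states:
  I0: { [C → . * *], [C → . g ,], [E → . ;], [E → . C], [E → . g x x], [E → . x], [E' → . E] }  — shift
  I1: { [C → * . *] }  — shift
  I2: { [E → ; .] }  — reduce
  I3: { [E → C .] }  — reduce
  I4: { [E' → E .] }  — accept
  I5: { [C → g . ,], [E → g . x x] }  — shift
  I6: { [E → x .] }  — reduce
  I7: { [C → g , .] }  — reduce
  I8: { [E → g x . x] }  — shift
  I9: { [E → g x x .] }  — reduce
  I10: { [C → * * .] }  — reduce

No state contains both a complete item and a shift item.

Answer: No shift-reduce conflicts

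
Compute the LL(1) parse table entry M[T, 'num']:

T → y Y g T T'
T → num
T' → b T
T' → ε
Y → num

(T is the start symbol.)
To find M[T, 'num'], we find productions for T where 'num' is in the predict set (PREDICT(N → α) = (FIRST(α) \ {ε}) ∪ (FOLLOW(N) if α ⇒* ε)).

T → y Y g T T': PREDICT = { 'y' }
T → num: PREDICT = { 'num' }
  'num' is in predict set, so this production goes in M[T, 'num']

M[T, 'num'] = T → num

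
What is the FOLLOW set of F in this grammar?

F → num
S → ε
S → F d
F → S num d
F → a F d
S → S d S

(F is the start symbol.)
F is the start symbol, so $ ∈ FOLLOW(F).
In S → F d: F is followed by d, add FIRST(d) \ {ε} = { 'd' }
In F → a F d: F is followed by d, add FIRST(d) \ {ε} = { 'd' }

Taking the union: FOLLOW(F) = { $, 'd' }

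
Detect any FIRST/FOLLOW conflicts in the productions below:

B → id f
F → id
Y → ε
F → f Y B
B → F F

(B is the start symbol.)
A FIRST/FOLLOW conflict occurs when a non-terminal N has a nullable alternative N → β (β ⇒* ε) and another alternative N → α with FIRST(α) ∩ FOLLOW(N) ≠ ∅: on such a lookahead the parser cannot decide between expanding α and letting N vanish via β.

Nullable non-terminals: Y.
Y has a nullable alternative but only one production, so nothing to check.

B, F have no nullable alternative, so no FIRST/FOLLOW check is needed there.

No FIRST/FOLLOW conflicts found.

Answer: No FIRST/FOLLOW conflicts.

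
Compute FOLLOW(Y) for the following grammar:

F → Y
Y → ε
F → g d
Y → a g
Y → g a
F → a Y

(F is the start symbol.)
{ $ }

In F → Y: Y is at the end, add FOLLOW(F)
In F → a Y: Y is at the end, add FOLLOW(F)

The FOLLOW sets referred to above (computed the same way, to a fixed point):
  FOLLOW(F) = { $ }

Taking the union: FOLLOW(Y) = { $ }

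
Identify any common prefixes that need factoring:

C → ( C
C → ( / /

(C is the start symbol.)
Yes, C has productions with common prefix '('

Left-factoring is needed when two productions for the same non-terminal
share a common prefix on the right-hand side.

Productions for C:
  C → ( C
  C → ( / /

Found common prefix '(' in productions for C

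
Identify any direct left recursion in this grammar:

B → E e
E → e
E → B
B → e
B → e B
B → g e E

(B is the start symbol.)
No direct left recursion

B → E e: starts with E
E → e: starts with e
E → B: starts with B
B → e: starts with e
B → e B: starts with e
B → g e E: starts with g

No direct left recursion found.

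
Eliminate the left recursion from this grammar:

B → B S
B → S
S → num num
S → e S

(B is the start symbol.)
B is directly left-recursive. The standard transformation for
  A → A α₁ | ... | A α_m | β₁ | ... | β_n
is
  A  → β₁ A' | ... | β_n A'
  A' → α₁ A' | ... | α_m A' | ε

B → S becomes B → S B'
B → B S becomes B' → S B'
Add B' → ε

Productions for other non-terminals are unchanged:
  S → num num
  S → e S

Resulting grammar:
B → S B'
B' → S B'
B' → ε
S → num num
S → e S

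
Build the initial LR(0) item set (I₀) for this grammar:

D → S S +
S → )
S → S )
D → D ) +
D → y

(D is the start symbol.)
First, augment the grammar with D' → D
I₀ = CLOSURE({ [D' → . D] }):
  [D' → . D] has the dot before D: add [D → . S S +], [D → . D ) +], [D → . y]
  [D → . S S +] has the dot before S: add [S → . )], [S → . S )]
No further items can be added.

I₀ = { [D → . D ) +], [D → . S S +], [D → . y], [D' → . D], [S → . )], [S → . S )] }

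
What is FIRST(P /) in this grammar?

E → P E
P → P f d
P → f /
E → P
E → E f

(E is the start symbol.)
FIRST sets of the non-terminals involved (from the grammar, by fixed-point iteration):
  FIRST(P) = { 'f' }

To compute FIRST(P /), process the symbols left to right:
Symbol P is a non-terminal. Add FIRST(P) \ {ε} = { 'f' }
P is not nullable (ε ∉ FIRST(P)), so stop here.
FIRST(P /) = { 'f' }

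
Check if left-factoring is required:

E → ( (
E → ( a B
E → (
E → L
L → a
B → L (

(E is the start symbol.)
Yes, E has productions with common prefix '('

Left-factoring is needed when two productions for the same non-terminal
share a common prefix on the right-hand side.

Productions for E:
  E → ( (
  E → ( a B
  E → (
  E → L

Found common prefix '(' in productions for E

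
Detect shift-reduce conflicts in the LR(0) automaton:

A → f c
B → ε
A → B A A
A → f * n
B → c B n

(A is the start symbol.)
Augment with A' → A and build the canonical LR(0) collection (I0 = CLOSURE({[A' → . A]}), then GOTO on every symbol after a dot until no new states appear). It has 12 states:
  I0: { [A → . B A A], [A → . f * n], [A → . f c], [A' → . A], [B → . c B n], [B → .] }  — shift, reduce
  I1: { [A' → A .] }  — accept
  I2: { [A → . B A A], [A → . f * n], [A → . f c], [A → B . A A], [B → . c B n], [B → .] }  — shift, reduce
  I3: { [B → . c B n], [B → .], [B → c . B n] }  — shift, reduce
  I4: { [A → f . * n], [A → f . c] }  — shift
  I5: { [A → f * . n] }  — shift
  I6: { [A → f c .] }  — reduce
  I7: { [A → f * n .] }  — reduce
  I8: { [B → c B . n] }  — shift
  I9: { [B → c B n .] }  — reduce
  I10: { [A → . B A A], [A → . f * n], [A → . f c], [A → B A . A], [B → . c B n], [B → .] }  — shift, reduce
  I11: { [A → B A A .] }  — reduce

I0 contains reduce item [B → .] and shift items [A → . f * n], [A → . f c], [B → . c B n] — shift-reduce conflict.
I2 contains reduce item [B → .] and shift items [A → . f * n], [A → . f c], [B → . c B n] — shift-reduce conflict.
I3 contains reduce item [B → .] and shift item [B → . c B n] — shift-reduce conflict.
I10 contains reduce item [B → .] and shift items [A → . f * n], [A → . f c], [B → . c B n] — shift-reduce conflict.

Answer: Yes — I0: [B → .] vs [A → . f * n]; I2: [B → .] vs [A → . f * n]; I3: [B → .] vs [B → . c B n]; I10: [B → .] vs [A → . f * n]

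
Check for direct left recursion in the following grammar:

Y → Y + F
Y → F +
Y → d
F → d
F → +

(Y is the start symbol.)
Y → Y + F: LEFT RECURSIVE (starts with Y)
Y → F +: starts with F
Y → d: starts with d
F → d: starts with d
F → +: starts with '+'

The grammar has direct left recursion on: Y.

Answer: Yes, Y is left-recursive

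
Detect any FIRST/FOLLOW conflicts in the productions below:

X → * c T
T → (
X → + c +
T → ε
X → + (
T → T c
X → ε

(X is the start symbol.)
Yes. T → T c with FOLLOW(T) on { 'c' }

A FIRST/FOLLOW conflict occurs when a non-terminal N has a nullable alternative N → β (β ⇒* ε) and another alternative N → α with FIRST(α) ∩ FOLLOW(N) ≠ ∅: on such a lookahead the parser cannot decide between expanding α and letting N vanish via β.

Nullable non-terminals: T, X.
FIRST sets used below: FIRST(T) = { '(', 'c', ε }

T: nullable alternative(s) T → ε; FOLLOW(T) = { $, 'c' }
  T → (: FIRST \ {ε} = { '(' } — disjoint from FOLLOW(T)
  T → ε: FIRST \ {ε} = { } — this is the only nullable alternative, skip
  T → T c: FIRST \ {ε} = { '(', 'c' } — overlaps FOLLOW(T) on { 'c' }: CONFLICT

X: nullable alternative(s) X → ε; FOLLOW(X) = { $ }
  X → * c T: FIRST \ {ε} = { '*' } — disjoint from FOLLOW(X)
  X → + c +: FIRST \ {ε} = { '+' } — disjoint from FOLLOW(X)
  X → + (: FIRST \ {ε} = { '+' } — disjoint from FOLLOW(X)
  X → ε: FIRST \ {ε} = { } — this is the only nullable alternative, skip

So the grammar has 1 FIRST/FOLLOW conflict (marked CONFLICT above).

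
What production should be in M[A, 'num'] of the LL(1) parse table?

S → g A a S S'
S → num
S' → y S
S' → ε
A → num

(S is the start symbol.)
To find M[A, 'num'], we find productions for A where 'num' is in the predict set (PREDICT(N → α) = (FIRST(α) \ {ε}) ∪ (FOLLOW(N) if α ⇒* ε)).

A → num: PREDICT = { 'num' }
  'num' is in predict set, so this production goes in M[A, 'num']

M[A, 'num'] = A → num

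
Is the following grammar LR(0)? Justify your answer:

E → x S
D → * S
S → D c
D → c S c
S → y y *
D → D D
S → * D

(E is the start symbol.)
No. Shift-reduce conflict between [D → D D .] and [D → . * S]

A grammar is LR(0) if no state in the canonical LR(0) collection has:
  - both a shift item (dot before a terminal) and a complete item (shift-reduce conflict), or
  - two or more complete items (reduce-reduce conflict; the accept item [E' → E .] counts as a complete item here).

Augment with E' → E and build the canonical LR(0) collection (I0 = CLOSURE({[E' → . E]}), then GOTO on every symbol after a dot until no new states appear). It has 17 states:
  I0: { [E → . x S], [E' → . E] }  — shift
  I1: { [E' → E .] }  — accept
  I2: { [D → . * S], [D → . D D], [D → . c S c], [E → x . S], [S → . * D], [S → . D c], [S → . y y *] }  — shift
  I3: { [D → * . S], [D → . * S], [D → . D D], [D → . c S c], [S → * . D], [S → . * D], [S → . D c], [S → . y y *] }  — shift
  I4: { [D → . * S], [D → . D D], [D → . c S c], [D → D . D], [S → D . c] }  — shift
  I5: { [E → x S .] }  — reduce
  I6: { [D → . * S], [D → . D D], [D → . c S c], [D → c . S c], [S → . * D], [S → . D c], [S → . y y *] }  — shift
  I7: { [S → y . y *] }  — shift
  I8: { [S → y y . *] }  — shift
  I9: { [S → y y * .] }  — reduce
  I10: { [D → c S . c] }  — shift
  I11: { [D → c S c .] }  — reduce
  I12: { [D → * . S], [D → . * S], [D → . D D], [D → . c S c], [S → . * D], [S → . D c], [S → . y y *] }  — shift
  I13: { [D → . * S], [D → . D D], [D → . c S c], [D → D . D], [D → D D .] }  — shift, reduce
  I14: { [D → . * S], [D → . D D], [D → . c S c], [D → c . S c], [S → . * D], [S → . D c], [S → . y y *], [S → D c .] }  — shift, reduce
  I15: { [D → * S .] }  — reduce
  I16: { [D → . * S], [D → . D D], [D → . c S c], [D → D . D], [S → * D .], [S → D . c] }  — shift, reduce

Conflict in state I13:
  Shift-reduce conflict between [D → D D .] and [D → . * S]
So the grammar is NOT LR(0).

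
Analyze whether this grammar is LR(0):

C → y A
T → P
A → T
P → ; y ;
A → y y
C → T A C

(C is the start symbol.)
Yes, the grammar is LR(0)

A grammar is LR(0) if no state in the canonical LR(0) collection has:
  - both a shift item (dot before a terminal) and a complete item (shift-reduce conflict), or
  - two or more complete items (reduce-reduce conflict; the accept item [C' → C .] counts as a complete item here).

Augment with C' → C and build the canonical LR(0) collection (I0 = CLOSURE({[C' → . C]}), then GOTO on every symbol after a dot until no new states appear). It has 14 states:
  I0: { [C → . T A C], [C → . y A], [C' → . C], [P → . ; y ;], [T → . P] }  — shift
  I1: { [P → ; . y ;] }  — shift
  I2: { [C' → C .] }  — accept
  I3: { [T → P .] }  — reduce
  I4: { [A → . T], [A → . y y], [C → T . A C], [P → . ; y ;], [T → . P] }  — shift
  I5: { [A → . T], [A → . y y], [C → y . A], [P → . ; y ;], [T → . P] }  — shift
  I6: { [C → y A .] }  — reduce
  I7: { [A → T .] }  — reduce
  I8: { [A → y . y] }  — shift
  I9: { [A → y y .] }  — reduce
  I10: { [C → . T A C], [C → . y A], [C → T A . C], [P → . ; y ;], [T → . P] }  — shift
  I11: { [C → T A C .] }  — reduce
  I12: { [P → ; y . ;] }  — shift
  I13: { [P → ; y ; .] }  — reduce

Every state is either a pure shift/goto state or contains exactly one complete item and nothing to shift — no conflicts. The grammar is LR(0).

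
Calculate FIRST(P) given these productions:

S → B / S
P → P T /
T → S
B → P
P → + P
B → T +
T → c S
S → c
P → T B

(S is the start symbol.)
{ '+', 'c' }

To compute FIRST(P), examine every production with P on the left-hand side, reading each right-hand side left to right until a non-nullable symbol is reached.

FIRST sets of the other non-terminals involved (by the same procedure, iterated to a fixed point):
  FIRST(T) = { '+', 'c' }

From P → P T /:
  - P is the symbol being defined: contributes nothing new
    P is not nullable, so stop
From P → + P:
  - '+' is a terminal: add '+' and stop
From P → T B:
  - T is a non-terminal: add FIRST(T) \ {ε} = { '+', 'c' }
    T is not nullable, so stop

Collecting: FIRST(P) = { '+', 'c' }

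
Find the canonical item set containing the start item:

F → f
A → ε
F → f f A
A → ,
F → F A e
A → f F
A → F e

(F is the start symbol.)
{ [F → . F A e], [F → . f f A], [F → . f], [F' → . F] }

First, augment the grammar with F' → F
I₀ = CLOSURE({ [F' → . F] }):
  [F' → . F] has the dot before F: add [F → . f], [F → . f f A], [F → . F A e]
No further items can be added.

I₀ = { [F → . F A e], [F → . f f A], [F → . f], [F' → . F] }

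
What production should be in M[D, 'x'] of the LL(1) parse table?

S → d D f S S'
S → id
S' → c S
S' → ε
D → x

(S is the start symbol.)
D → x

To find M[D, 'x'], we find productions for D where 'x' is in the predict set (PREDICT(N → α) = (FIRST(α) \ {ε}) ∪ (FOLLOW(N) if α ⇒* ε)).

D → x: PREDICT = { 'x' }
  'x' is in predict set, so this production goes in M[D, 'x']

M[D, 'x'] = D → x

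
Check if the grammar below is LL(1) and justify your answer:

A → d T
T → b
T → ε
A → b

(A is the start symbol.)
Yes, the grammar is LL(1).

A grammar is LL(1) if for each non-terminal N with multiple productions, the predict sets of those productions are pairwise disjoint, where PREDICT(N → α) = (FIRST(α) \ {ε}) ∪ (FOLLOW(N) if α ⇒* ε).

Relevant sets:
  FOLLOW(T) = { $ }

For A:
  PREDICT(A → d T) = { 'd' }
  PREDICT(A → b) = { 'b' }
For T:
  PREDICT(T → b) = { 'b' }
  PREDICT(T → ε) = { $ }

All predict sets are disjoint. The grammar IS LL(1).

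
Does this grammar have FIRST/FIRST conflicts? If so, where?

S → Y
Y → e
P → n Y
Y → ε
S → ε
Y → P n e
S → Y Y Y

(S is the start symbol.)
FIRST sets of the non-terminals at (or reachable through a nullable prefix from) the front of some alternative:
  FIRST(Y) = { 'e', 'n', ε }
  FIRST(P) = { 'n' }

Productions for S:
  S → Y: FIRST = { 'e', 'n', ε }
  S → ε: FIRST = { ε }
  S → Y Y Y: FIRST = { 'e', 'n', ε }
Productions for Y:
  Y → e: FIRST = { 'e' }
  Y → ε: FIRST = { ε }
  Y → P n e: FIRST = { 'n' }
P has only one production, so no FIRST/FIRST conflict is possible there.

Conflict for S: S → Y and S → ε
  Overlap: { ε }
Conflict for S: S → Y and S → Y Y Y
  Overlap: { 'e', 'n', ε }
Conflict for S: S → ε and S → Y Y Y
  Overlap: { ε }

Answer: Yes. S → Y / S → ε on { ε }; S → Y / S → Y Y Y on { 'e', 'n', ε }; S → ε / S → Y Y Y on { ε }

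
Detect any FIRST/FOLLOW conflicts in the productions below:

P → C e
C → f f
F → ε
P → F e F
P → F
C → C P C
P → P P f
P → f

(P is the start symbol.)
Yes. P → C e with FOLLOW(P) on { 'f' }; P → F e F with FOLLOW(P) on { 'e' }; P → P P f with FOLLOW(P) on { 'e', 'f' }; P → f with FOLLOW(P) on { 'f' }

A FIRST/FOLLOW conflict occurs when a non-terminal N has a nullable alternative N → β (β ⇒* ε) and another alternative N → α with FIRST(α) ∩ FOLLOW(N) ≠ ∅: on such a lookahead the parser cannot decide between expanding α and letting N vanish via β.

Nullable non-terminals: F, P.
FIRST sets used below: FIRST(C) = { 'f' }, FIRST(F) = { ε }, FIRST(P) = { 'e', 'f', ε }
F has a nullable alternative but only one production, so nothing to check.

P: nullable alternative(s) P → F; FOLLOW(P) = { $, 'e', 'f' }
  P → C e: FIRST \ {ε} = { 'f' } — overlaps FOLLOW(P) on { 'f' }: CONFLICT
  P → F e F: FIRST \ {ε} = { 'e' } — overlaps FOLLOW(P) on { 'e' }: CONFLICT
  P → F: FIRST \ {ε} = { } — this is the only nullable alternative, skip
  P → P P f: FIRST \ {ε} = { 'e', 'f' } — overlaps FOLLOW(P) on { 'e', 'f' }: CONFLICT
  P → f: FIRST \ {ε} = { 'f' } — overlaps FOLLOW(P) on { 'f' }: CONFLICT

C has no nullable alternative, so no FIRST/FOLLOW check is needed there.

So the grammar has 4 FIRST/FOLLOW conflicts (marked CONFLICT above).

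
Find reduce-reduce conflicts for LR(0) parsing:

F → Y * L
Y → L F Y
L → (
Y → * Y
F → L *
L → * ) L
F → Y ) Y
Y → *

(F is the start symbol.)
A reduce-reduce conflict occurs when an LR(0) state has two complete items [A → α .] and [B → β .] — both call for a reduction, and with no lookahead the parser cannot choose between them.

Augment with F' → F and build the canonical LR(0) collection (I0 = CLOSURE({[F' → . F]}), then GOTO on every symbol after a dot until no new states appear). It has 18 states:
  I0: { [F → . L *], [F → . Y ) Y], [F → . Y * L], [F' → . F], [L → . (], [L → . * ) L], [Y → . * Y], [Y → . *], [Y → . L F Y] }  — shift
  I1: { [L → ( .] }  — reduce
  I2: { [L → * . ) L], [L → . (], [L → . * ) L], [Y → * . Y], [Y → * .], [Y → . * Y], [Y → . *], [Y → . L F Y] }  — shift, reduce
  I3: { [F' → F .] }  — accept
  I4: { [F → . L *], [F → . Y ) Y], [F → . Y * L], [F → L . *], [L → . (], [L → . * ) L], [Y → . * Y], [Y → . *], [Y → . L F Y], [Y → L . F Y] }  — shift
  I5: { [F → Y . ) Y], [F → Y . * L] }  — shift
  I6: { [F → Y ) . Y], [L → . (], [L → . * ) L], [Y → . * Y], [Y → . *], [Y → . L F Y] }  — shift
  I7: { [F → Y * . L], [L → . (], [L → . * ) L] }  — shift
  I8: { [L → * . ) L] }  — shift
  I9: { [F → Y * L .] }  — reduce
  I10: { [L → * ) . L], [L → . (], [L → . * ) L] }  — shift
  I11: { [L → * ) L .] }  — reduce
  I12: { [F → . L *], [F → . Y ) Y], [F → . Y * L], [L → . (], [L → . * ) L], [Y → . * Y], [Y → . *], [Y → . L F Y], [Y → L . F Y] }  — shift
  I13: { [F → Y ) Y .] }  — reduce
  I14: { [L → . (], [L → . * ) L], [Y → . * Y], [Y → . *], [Y → . L F Y], [Y → L F . Y] }  — shift
  I15: { [Y → L F Y .] }  — reduce
  I16: { [F → L * .], [L → * . ) L], [L → . (], [L → . * ) L], [Y → * . Y], [Y → * .], [Y → . * Y], [Y → . *], [Y → . L F Y] }  — shift, 2 reduces
  I17: { [Y → * Y .] }  — reduce

I16 contains complete items [F → L * .], [Y → * .] — reduce-reduce conflict.

Answer: Yes — I16: [F → L * .] vs [Y → * .]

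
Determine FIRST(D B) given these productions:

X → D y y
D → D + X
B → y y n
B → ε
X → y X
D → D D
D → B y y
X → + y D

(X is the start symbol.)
{ 'y' }

FIRST sets of the non-terminals involved (from the grammar, by fixed-point iteration):
  FIRST(D) = { 'y' }

To compute FIRST(D B), process the symbols left to right:
Symbol D is a non-terminal. Add FIRST(D) \ {ε} = { 'y' }
D is not nullable (ε ∉ FIRST(D)), so stop here.
FIRST(D B) = { 'y' }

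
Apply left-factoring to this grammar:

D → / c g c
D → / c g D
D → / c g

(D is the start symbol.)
D → / c g D'
D' → c
D' → D
D' → ε

Left-factoring transforms A → αβ₁ | αβ₂ into A → αA' and A' → β₁ | β₂
(α is the longest common prefix among the alternatives). Repeat until
no nonterminal has two alternatives with a common prefix.

Round 1: D has alternatives sharing prefix '/ c g'. Introduce D': D → / c g D'
  Add: D' → c
  Add: D' → D
  Add: D' → ε

No remaining common prefixes — done.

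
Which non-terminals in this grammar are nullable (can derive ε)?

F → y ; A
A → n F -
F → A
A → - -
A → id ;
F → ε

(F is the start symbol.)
{ 'F' }

A non-terminal is nullable if it can derive ε (the empty string): either it has an ε-production, or it has a production whose right-hand side consists entirely of nullable non-terminals.

ε-productions: F → ε
So F is immediately nullable.
No further non-terminal can be added: every production for the remaining non-terminals contains a terminal or a non-nullable non-terminal.
Nullable = { 'F' }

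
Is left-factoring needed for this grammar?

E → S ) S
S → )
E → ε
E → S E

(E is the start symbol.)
Yes, E has productions with common prefix 'S'

Left-factoring is needed when two productions for the same non-terminal
share a common prefix on the right-hand side.

Productions for E:
  E → S ) S
  E → ε
  E → S E

Found common prefix 'S' in productions for E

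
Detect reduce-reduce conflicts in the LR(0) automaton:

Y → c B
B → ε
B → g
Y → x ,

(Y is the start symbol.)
No reduce-reduce conflicts

Augment with Y' → Y and build the canonical LR(0) collection (I0 = CLOSURE({[Y' → . Y]}), then GOTO on every symbol after a dot until no new states appear). It has 7 states:
  I0: { [Y → . c B], [Y → . x ,], [Y' → . Y] }  — shift
  I1: { [Y' → Y .] }  — accept
  I2: { [B → . g], [B → .], [Y → c . B] }  — shift, reduce
  I3: { [Y → x . ,] }  — shift
  I4: { [Y → x , .] }  — reduce
  I5: { [Y → c B .] }  — reduce
  I6: { [B → g .] }  — reduce

No state contains more than one complete item.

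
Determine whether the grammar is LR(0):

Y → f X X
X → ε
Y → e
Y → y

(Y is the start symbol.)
Augment with Y' → Y and build the canonical LR(0) collection (I0 = CLOSURE({[Y' → . Y]}), then GOTO on every symbol after a dot until no new states appear). It has 7 states:
  I0: { [Y → . e], [Y → . f X X], [Y → . y], [Y' → . Y] }  — shift
  I1: { [Y' → Y .] }  — accept
  I2: { [Y → e .] }  — reduce
  I3: { [X → .], [Y → f . X X] }  — reduce
  I4: { [Y → y .] }  — reduce
  I5: { [X → .], [Y → f X . X] }  — reduce
  I6: { [Y → f X X .] }  — reduce

Every state is either a pure shift/goto state or contains exactly one complete item and nothing to shift — no conflicts. The grammar is LR(0).

Answer: Yes, the grammar is LR(0)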